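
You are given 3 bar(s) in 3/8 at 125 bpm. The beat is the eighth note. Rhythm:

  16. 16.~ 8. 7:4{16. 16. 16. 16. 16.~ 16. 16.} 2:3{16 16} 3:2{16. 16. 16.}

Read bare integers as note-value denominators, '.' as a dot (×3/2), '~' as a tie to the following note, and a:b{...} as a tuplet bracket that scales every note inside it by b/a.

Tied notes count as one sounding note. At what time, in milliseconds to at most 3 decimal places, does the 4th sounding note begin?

note 4 onset = 24/7b = 1645.714ms

1. 0.0ms @ 0 + 360.0ms (3/4)
2. 360.0ms @ 3/4 + 1080.0ms (9/4)
3. 1440.0ms @ 3 + 205.714ms (3/7)
4. 1645.714ms @ 24/7 + 205.714ms (3/7)
5. 1851.429ms @ 27/7 + 205.714ms (3/7)
6. 2057.143ms @ 30/7 + 205.714ms (3/7)
7. 2262.857ms @ 33/7 + 411.429ms (6/7)
8. 2674.286ms @ 39/7 + 205.714ms (3/7)
9. 2880.0ms @ 6 + 360.0ms (3/4)
10. 3240.0ms @ 27/4 + 360.0ms (3/4)
11. 3600.0ms @ 15/2 + 240.0ms (1/2)
12. 3840.0ms @ 8 + 240.0ms (1/2)
13. 4080.0ms @ 17/2 + 240.0ms (1/2)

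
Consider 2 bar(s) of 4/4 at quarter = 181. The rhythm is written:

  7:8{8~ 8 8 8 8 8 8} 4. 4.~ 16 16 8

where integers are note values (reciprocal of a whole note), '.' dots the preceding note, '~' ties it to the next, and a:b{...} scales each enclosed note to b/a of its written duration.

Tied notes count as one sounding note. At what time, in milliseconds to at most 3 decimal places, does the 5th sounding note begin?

1. 0.0ms @ 0 + 378.848ms (8/7)
2. 378.848ms @ 8/7 + 189.424ms (4/7)
3. 568.272ms @ 12/7 + 189.424ms (4/7)
4. 757.695ms @ 16/7 + 189.424ms (4/7)
5. 947.119ms @ 20/7 + 189.424ms (4/7)
6. 1136.543ms @ 24/7 + 189.424ms (4/7)
7. 1325.967ms @ 4 + 497.238ms (3/2)
8. 1823.204ms @ 11/2 + 580.11ms (7/4)
9. 2403.315ms @ 29/4 + 82.873ms (1/4)
10. 2486.188ms @ 15/2 + 165.746ms (1/2)

note 5 onset = 20/7b = 947.119ms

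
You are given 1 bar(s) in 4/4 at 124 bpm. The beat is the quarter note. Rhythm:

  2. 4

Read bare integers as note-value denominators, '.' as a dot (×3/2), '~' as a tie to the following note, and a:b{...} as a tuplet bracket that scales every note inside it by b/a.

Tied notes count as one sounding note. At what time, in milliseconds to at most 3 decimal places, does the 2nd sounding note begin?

1. 0.0ms @ 0 + 1451.613ms (3)
2. 1451.613ms @ 3 + 483.871ms (1)

note 2 onset = 3b = 1451.613ms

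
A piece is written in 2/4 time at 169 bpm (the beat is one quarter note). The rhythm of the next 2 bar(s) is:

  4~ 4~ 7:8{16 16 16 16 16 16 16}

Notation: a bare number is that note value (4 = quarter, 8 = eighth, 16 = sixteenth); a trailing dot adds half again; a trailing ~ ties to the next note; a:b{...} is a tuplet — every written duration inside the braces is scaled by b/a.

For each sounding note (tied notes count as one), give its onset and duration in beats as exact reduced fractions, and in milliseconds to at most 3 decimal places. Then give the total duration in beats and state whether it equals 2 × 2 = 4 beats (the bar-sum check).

1) 0.0ms=0b +811.496ms=16/7b
2) 811.496ms=16/7b +101.437ms=2/7b
3) 912.933ms=18/7b +101.437ms=2/7b
4) 1014.37ms=20/7b +101.437ms=2/7b
5) 1115.807ms=22/7b +101.437ms=2/7b
6) 1217.244ms=24/7b +101.437ms=2/7b
7) 1318.681ms=26/7b +101.437ms=2/7b
Σ=4b of 4 (169bpm 2/4) — PASS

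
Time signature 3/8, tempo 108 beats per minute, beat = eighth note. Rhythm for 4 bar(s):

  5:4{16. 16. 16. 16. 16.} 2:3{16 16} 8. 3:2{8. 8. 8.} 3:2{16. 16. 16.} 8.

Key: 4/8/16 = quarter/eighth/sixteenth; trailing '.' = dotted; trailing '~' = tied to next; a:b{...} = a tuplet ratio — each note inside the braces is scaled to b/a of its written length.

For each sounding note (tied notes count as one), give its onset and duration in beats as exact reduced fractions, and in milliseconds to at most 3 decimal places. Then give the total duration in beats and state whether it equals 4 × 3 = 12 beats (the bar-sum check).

1) 0.0ms=0b +333.333ms=3/5b
2) 333.333ms=3/5b +333.333ms=3/5b
3) 666.667ms=6/5b +333.333ms=3/5b
4) 1000.0ms=9/5b +333.333ms=3/5b
5) 1333.333ms=12/5b +333.333ms=3/5b
6) 1666.667ms=3b +416.667ms=3/4b
7) 2083.333ms=15/4b +416.667ms=3/4b
8) 2500.0ms=9/2b +833.333ms=3/2b
9) 3333.333ms=6b +555.556ms=1b
10) 3888.889ms=7b +555.556ms=1b
11) 4444.444ms=8b +555.556ms=1b
12) 5000.0ms=9b +277.778ms=1/2b
13) 5277.778ms=19/2b +277.778ms=1/2b
14) 5555.556ms=10b +277.778ms=1/2b
15) 5833.333ms=21/2b +833.333ms=3/2b
Σ=12b of 12 (108bpm 3/8) — PASS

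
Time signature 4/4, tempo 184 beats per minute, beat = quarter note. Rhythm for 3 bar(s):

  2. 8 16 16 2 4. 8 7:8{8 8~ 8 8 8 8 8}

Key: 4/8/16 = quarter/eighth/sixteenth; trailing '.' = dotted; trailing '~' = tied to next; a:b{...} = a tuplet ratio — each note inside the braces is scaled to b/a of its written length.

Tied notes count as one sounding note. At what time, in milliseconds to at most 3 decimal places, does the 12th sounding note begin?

note 12 onset = 76/7b = 3540.373ms

1. 0.0ms @ 0 + 978.261ms (3)
2. 978.261ms @ 3 + 163.043ms (1/2)
3. 1141.304ms @ 7/2 + 81.522ms (1/4)
4. 1222.826ms @ 15/4 + 81.522ms (1/4)
5. 1304.348ms @ 4 + 652.174ms (2)
6. 1956.522ms @ 6 + 489.13ms (3/2)
7. 2445.652ms @ 15/2 + 163.043ms (1/2)
8. 2608.696ms @ 8 + 186.335ms (4/7)
9. 2795.031ms @ 60/7 + 372.671ms (8/7)
10. 3167.702ms @ 68/7 + 186.335ms (4/7)
11. 3354.037ms @ 72/7 + 186.335ms (4/7)
12. 3540.373ms @ 76/7 + 186.335ms (4/7)
13. 3726.708ms @ 80/7 + 186.335ms (4/7)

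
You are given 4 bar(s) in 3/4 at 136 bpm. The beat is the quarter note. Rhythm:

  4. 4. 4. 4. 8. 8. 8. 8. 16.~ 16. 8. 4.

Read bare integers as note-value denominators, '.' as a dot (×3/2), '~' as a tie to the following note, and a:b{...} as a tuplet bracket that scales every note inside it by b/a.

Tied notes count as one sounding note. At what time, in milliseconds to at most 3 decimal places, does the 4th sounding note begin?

note 4 onset = 9/2b = 1985.294ms

1. 0.0ms @ 0 + 661.765ms (3/2)
2. 661.765ms @ 3/2 + 661.765ms (3/2)
3. 1323.529ms @ 3 + 661.765ms (3/2)
4. 1985.294ms @ 9/2 + 661.765ms (3/2)
5. 2647.059ms @ 6 + 330.882ms (3/4)
6. 2977.941ms @ 27/4 + 330.882ms (3/4)
7. 3308.824ms @ 15/2 + 330.882ms (3/4)
8. 3639.706ms @ 33/4 + 330.882ms (3/4)
9. 3970.588ms @ 9 + 330.882ms (3/4)
10. 4301.471ms @ 39/4 + 330.882ms (3/4)
11. 4632.353ms @ 21/2 + 661.765ms (3/2)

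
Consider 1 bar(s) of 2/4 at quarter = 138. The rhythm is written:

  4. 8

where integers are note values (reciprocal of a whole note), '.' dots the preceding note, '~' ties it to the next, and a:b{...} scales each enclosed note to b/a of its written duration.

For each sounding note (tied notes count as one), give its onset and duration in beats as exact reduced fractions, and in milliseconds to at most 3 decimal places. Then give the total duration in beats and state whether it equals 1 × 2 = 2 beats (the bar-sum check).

1) 0.0ms=0b +652.174ms=3/2b
2) 652.174ms=3/2b +217.391ms=1/2b
Σ=2b of 2 (138bpm 2/4) — PASS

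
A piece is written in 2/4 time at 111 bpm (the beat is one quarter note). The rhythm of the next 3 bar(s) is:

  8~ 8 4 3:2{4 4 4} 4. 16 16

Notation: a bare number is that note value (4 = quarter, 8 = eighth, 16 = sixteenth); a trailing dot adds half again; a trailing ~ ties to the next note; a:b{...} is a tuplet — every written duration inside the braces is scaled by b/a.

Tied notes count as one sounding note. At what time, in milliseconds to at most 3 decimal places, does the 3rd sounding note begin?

1. 0.0ms @ 0 + 540.541ms (1)
2. 540.541ms @ 1 + 540.541ms (1)
3. 1081.081ms @ 2 + 360.36ms (2/3)
4. 1441.441ms @ 8/3 + 360.36ms (2/3)
5. 1801.802ms @ 10/3 + 360.36ms (2/3)
6. 2162.162ms @ 4 + 810.811ms (3/2)
7. 2972.973ms @ 11/2 + 135.135ms (1/4)
8. 3108.108ms @ 23/4 + 135.135ms (1/4)

note 3 onset = 2b = 1081.081ms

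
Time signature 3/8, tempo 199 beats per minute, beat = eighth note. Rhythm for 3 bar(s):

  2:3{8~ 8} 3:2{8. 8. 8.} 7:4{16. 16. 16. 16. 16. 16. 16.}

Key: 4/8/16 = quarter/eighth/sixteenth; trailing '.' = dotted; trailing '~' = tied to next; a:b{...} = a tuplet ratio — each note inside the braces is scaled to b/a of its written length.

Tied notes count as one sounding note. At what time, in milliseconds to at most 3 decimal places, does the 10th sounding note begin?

note 10 onset = 57/7b = 2455.133ms

1. 0.0ms @ 0 + 904.523ms (3)
2. 904.523ms @ 3 + 301.508ms (1)
3. 1206.03ms @ 4 + 301.508ms (1)
4. 1507.538ms @ 5 + 301.508ms (1)
5. 1809.045ms @ 6 + 129.218ms (3/7)
6. 1938.263ms @ 45/7 + 129.218ms (3/7)
7. 2067.48ms @ 48/7 + 129.218ms (3/7)
8. 2196.698ms @ 51/7 + 129.218ms (3/7)
9. 2325.915ms @ 54/7 + 129.218ms (3/7)
10. 2455.133ms @ 57/7 + 129.218ms (3/7)
11. 2584.35ms @ 60/7 + 129.218ms (3/7)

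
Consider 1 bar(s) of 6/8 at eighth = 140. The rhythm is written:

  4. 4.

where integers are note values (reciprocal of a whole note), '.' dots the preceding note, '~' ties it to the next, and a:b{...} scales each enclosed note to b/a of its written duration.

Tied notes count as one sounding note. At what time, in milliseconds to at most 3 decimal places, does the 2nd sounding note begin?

note 2 onset = 3b = 1285.714ms

1. 0.0ms @ 0 + 1285.714ms (3)
2. 1285.714ms @ 3 + 1285.714ms (3)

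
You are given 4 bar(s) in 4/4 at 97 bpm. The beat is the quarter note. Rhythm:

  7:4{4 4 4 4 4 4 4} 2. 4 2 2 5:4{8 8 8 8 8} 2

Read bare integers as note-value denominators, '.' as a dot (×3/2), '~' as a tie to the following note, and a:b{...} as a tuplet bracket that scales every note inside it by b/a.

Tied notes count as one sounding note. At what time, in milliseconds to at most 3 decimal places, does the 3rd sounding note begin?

1. 0.0ms @ 0 + 353.461ms (4/7)
2. 353.461ms @ 4/7 + 353.461ms (4/7)
3. 706.922ms @ 8/7 + 353.461ms (4/7)
4. 1060.383ms @ 12/7 + 353.461ms (4/7)
5. 1413.844ms @ 16/7 + 353.461ms (4/7)
6. 1767.305ms @ 20/7 + 353.461ms (4/7)
7. 2120.766ms @ 24/7 + 353.461ms (4/7)
8. 2474.227ms @ 4 + 1855.67ms (3)
9. 4329.897ms @ 7 + 618.557ms (1)
10. 4948.454ms @ 8 + 1237.113ms (2)
11. 6185.567ms @ 10 + 1237.113ms (2)
12. 7422.68ms @ 12 + 247.423ms (2/5)
13. 7670.103ms @ 62/5 + 247.423ms (2/5)
14. 7917.526ms @ 64/5 + 247.423ms (2/5)
15. 8164.948ms @ 66/5 + 247.423ms (2/5)
16. 8412.371ms @ 68/5 + 247.423ms (2/5)
17. 8659.794ms @ 14 + 1237.113ms (2)

note 3 onset = 8/7b = 706.922ms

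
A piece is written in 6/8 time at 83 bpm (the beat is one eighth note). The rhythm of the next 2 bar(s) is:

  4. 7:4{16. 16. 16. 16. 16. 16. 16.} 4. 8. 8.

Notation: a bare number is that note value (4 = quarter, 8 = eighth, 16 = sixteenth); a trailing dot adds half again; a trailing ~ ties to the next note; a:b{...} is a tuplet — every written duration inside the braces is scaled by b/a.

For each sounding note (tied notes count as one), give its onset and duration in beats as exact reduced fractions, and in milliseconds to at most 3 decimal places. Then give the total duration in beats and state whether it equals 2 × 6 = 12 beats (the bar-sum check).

1) 0.0ms=0b +2168.675ms=3b
2) 2168.675ms=3b +309.811ms=3/7b
3) 2478.485ms=24/7b +309.811ms=3/7b
4) 2788.296ms=27/7b +309.811ms=3/7b
5) 3098.107ms=30/7b +309.811ms=3/7b
6) 3407.917ms=33/7b +309.811ms=3/7b
7) 3717.728ms=36/7b +309.811ms=3/7b
8) 4027.539ms=39/7b +309.811ms=3/7b
9) 4337.349ms=6b +2168.675ms=3b
10) 6506.024ms=9b +1084.337ms=3/2b
11) 7590.361ms=21/2b +1084.337ms=3/2b
Σ=12b of 12 (83bpm 6/8) — PASS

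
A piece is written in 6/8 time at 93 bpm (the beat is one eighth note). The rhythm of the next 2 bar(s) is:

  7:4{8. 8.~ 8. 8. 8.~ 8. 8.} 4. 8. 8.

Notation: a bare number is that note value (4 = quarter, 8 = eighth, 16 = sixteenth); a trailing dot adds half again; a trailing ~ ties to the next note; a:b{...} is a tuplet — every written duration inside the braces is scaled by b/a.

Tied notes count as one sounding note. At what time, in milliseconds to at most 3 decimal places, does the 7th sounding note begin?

1. 0.0ms @ 0 + 552.995ms (6/7)
2. 552.995ms @ 6/7 + 1105.991ms (12/7)
3. 1658.986ms @ 18/7 + 552.995ms (6/7)
4. 2211.982ms @ 24/7 + 1105.991ms (12/7)
5. 3317.972ms @ 36/7 + 552.995ms (6/7)
6. 3870.968ms @ 6 + 1935.484ms (3)
7. 5806.452ms @ 9 + 967.742ms (3/2)
8. 6774.194ms @ 21/2 + 967.742ms (3/2)

note 7 onset = 9b = 5806.452ms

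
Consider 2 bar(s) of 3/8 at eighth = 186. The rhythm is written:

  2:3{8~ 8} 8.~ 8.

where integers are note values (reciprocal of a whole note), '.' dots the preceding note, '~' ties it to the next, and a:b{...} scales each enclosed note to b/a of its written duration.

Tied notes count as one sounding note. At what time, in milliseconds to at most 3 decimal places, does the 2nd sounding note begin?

1. 0.0ms @ 0 + 967.742ms (3)
2. 967.742ms @ 3 + 967.742ms (3)

note 2 onset = 3b = 967.742ms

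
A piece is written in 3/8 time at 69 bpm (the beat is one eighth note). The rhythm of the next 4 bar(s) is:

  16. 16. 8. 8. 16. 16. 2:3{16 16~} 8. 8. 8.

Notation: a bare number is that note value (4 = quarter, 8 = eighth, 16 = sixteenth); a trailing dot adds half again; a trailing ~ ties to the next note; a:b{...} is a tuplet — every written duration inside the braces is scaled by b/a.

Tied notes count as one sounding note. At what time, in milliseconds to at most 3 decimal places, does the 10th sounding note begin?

note 10 onset = 21/2b = 9130.435ms

1. 0.0ms @ 0 + 652.174ms (3/4)
2. 652.174ms @ 3/4 + 652.174ms (3/4)
3. 1304.348ms @ 3/2 + 1304.348ms (3/2)
4. 2608.696ms @ 3 + 1304.348ms (3/2)
5. 3913.043ms @ 9/2 + 652.174ms (3/4)
6. 4565.217ms @ 21/4 + 652.174ms (3/4)
7. 5217.391ms @ 6 + 652.174ms (3/4)
8. 5869.565ms @ 27/4 + 1956.522ms (9/4)
9. 7826.087ms @ 9 + 1304.348ms (3/2)
10. 9130.435ms @ 21/2 + 1304.348ms (3/2)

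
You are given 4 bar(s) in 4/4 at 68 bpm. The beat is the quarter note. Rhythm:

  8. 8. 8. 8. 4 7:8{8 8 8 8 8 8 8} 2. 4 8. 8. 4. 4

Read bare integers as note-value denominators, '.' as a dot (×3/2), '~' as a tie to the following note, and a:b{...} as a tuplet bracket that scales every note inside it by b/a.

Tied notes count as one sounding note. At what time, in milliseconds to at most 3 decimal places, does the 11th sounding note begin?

1. 0.0ms @ 0 + 661.765ms (3/4)
2. 661.765ms @ 3/4 + 661.765ms (3/4)
3. 1323.529ms @ 3/2 + 661.765ms (3/4)
4. 1985.294ms @ 9/4 + 661.765ms (3/4)
5. 2647.059ms @ 3 + 882.353ms (1)
6. 3529.412ms @ 4 + 504.202ms (4/7)
7. 4033.613ms @ 32/7 + 504.202ms (4/7)
8. 4537.815ms @ 36/7 + 504.202ms (4/7)
9. 5042.017ms @ 40/7 + 504.202ms (4/7)
10. 5546.218ms @ 44/7 + 504.202ms (4/7)
11. 6050.42ms @ 48/7 + 504.202ms (4/7)
12. 6554.622ms @ 52/7 + 504.202ms (4/7)
13. 7058.824ms @ 8 + 2647.059ms (3)
14. 9705.882ms @ 11 + 882.353ms (1)
15. 10588.235ms @ 12 + 661.765ms (3/4)
16. 11250.0ms @ 51/4 + 661.765ms (3/4)
17. 11911.765ms @ 27/2 + 1323.529ms (3/2)
18. 13235.294ms @ 15 + 882.353ms (1)

note 11 onset = 48/7b = 6050.42ms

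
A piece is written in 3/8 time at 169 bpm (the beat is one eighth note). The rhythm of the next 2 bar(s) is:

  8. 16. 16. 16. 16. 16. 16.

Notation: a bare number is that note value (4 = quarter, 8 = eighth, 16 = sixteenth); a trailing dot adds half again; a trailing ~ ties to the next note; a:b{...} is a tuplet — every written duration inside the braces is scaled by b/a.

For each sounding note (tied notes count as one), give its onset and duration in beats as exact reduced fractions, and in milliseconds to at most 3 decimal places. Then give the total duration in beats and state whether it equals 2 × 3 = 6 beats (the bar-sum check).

1) 0.0ms=0b +532.544ms=3/2b
2) 532.544ms=3/2b +266.272ms=3/4b
3) 798.817ms=9/4b +266.272ms=3/4b
4) 1065.089ms=3b +266.272ms=3/4b
5) 1331.361ms=15/4b +266.272ms=3/4b
6) 1597.633ms=9/2b +266.272ms=3/4b
7) 1863.905ms=21/4b +266.272ms=3/4b
Σ=6b of 6 (169bpm 3/8) — PASS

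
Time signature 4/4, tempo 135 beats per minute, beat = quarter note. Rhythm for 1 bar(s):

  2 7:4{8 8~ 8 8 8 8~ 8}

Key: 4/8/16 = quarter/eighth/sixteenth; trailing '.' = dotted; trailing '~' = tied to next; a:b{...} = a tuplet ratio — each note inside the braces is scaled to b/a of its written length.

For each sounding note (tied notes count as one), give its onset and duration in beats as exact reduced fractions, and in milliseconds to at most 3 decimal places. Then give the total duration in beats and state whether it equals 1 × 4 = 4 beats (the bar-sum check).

1) 0.0ms=0b +888.889ms=2b
2) 888.889ms=2b +126.984ms=2/7b
3) 1015.873ms=16/7b +253.968ms=4/7b
4) 1269.841ms=20/7b +126.984ms=2/7b
5) 1396.825ms=22/7b +126.984ms=2/7b
6) 1523.81ms=24/7b +253.968ms=4/7b
Σ=4b of 4 (135bpm 4/4) — PASS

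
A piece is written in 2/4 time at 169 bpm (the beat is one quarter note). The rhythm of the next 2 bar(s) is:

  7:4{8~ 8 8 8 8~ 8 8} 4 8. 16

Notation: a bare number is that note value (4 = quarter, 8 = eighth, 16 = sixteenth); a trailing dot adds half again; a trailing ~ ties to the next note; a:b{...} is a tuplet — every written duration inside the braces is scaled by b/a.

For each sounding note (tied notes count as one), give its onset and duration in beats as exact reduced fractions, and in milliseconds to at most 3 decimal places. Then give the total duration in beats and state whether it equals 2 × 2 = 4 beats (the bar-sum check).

1) 0.0ms=0b +202.874ms=4/7b
2) 202.874ms=4/7b +101.437ms=2/7b
3) 304.311ms=6/7b +101.437ms=2/7b
4) 405.748ms=8/7b +202.874ms=4/7b
5) 608.622ms=12/7b +101.437ms=2/7b
6) 710.059ms=2b +355.03ms=1b
7) 1065.089ms=3b +266.272ms=3/4b
8) 1331.361ms=15/4b +88.757ms=1/4b
Σ=4b of 4 (169bpm 2/4) — PASS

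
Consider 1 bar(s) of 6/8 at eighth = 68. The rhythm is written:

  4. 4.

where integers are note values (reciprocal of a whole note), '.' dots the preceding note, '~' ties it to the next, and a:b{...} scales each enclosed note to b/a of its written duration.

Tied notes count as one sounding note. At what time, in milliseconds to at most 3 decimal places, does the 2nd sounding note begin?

note 2 onset = 3b = 2647.059ms

1. 0.0ms @ 0 + 2647.059ms (3)
2. 2647.059ms @ 3 + 2647.059ms (3)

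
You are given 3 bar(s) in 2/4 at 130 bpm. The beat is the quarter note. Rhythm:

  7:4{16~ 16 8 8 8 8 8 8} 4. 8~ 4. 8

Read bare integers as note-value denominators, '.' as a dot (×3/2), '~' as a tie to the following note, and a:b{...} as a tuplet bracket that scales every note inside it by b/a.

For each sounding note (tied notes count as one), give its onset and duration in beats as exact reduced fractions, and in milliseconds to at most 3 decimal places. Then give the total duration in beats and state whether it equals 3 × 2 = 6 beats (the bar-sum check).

1) 0.0ms=0b +131.868ms=2/7b
2) 131.868ms=2/7b +131.868ms=2/7b
3) 263.736ms=4/7b +131.868ms=2/7b
4) 395.604ms=6/7b +131.868ms=2/7b
5) 527.473ms=8/7b +131.868ms=2/7b
6) 659.341ms=10/7b +131.868ms=2/7b
7) 791.209ms=12/7b +131.868ms=2/7b
8) 923.077ms=2b +692.308ms=3/2b
9) 1615.385ms=7/2b +923.077ms=2b
10) 2538.462ms=11/2b +230.769ms=1/2b
Σ=6b of 6 (130bpm 2/4) — PASS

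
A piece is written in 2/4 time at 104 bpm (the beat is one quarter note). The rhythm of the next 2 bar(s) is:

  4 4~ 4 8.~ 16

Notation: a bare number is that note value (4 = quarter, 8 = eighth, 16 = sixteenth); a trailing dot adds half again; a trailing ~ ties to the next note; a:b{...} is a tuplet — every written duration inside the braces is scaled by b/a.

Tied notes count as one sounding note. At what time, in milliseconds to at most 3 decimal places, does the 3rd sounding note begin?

1. 0.0ms @ 0 + 576.923ms (1)
2. 576.923ms @ 1 + 1153.846ms (2)
3. 1730.769ms @ 3 + 576.923ms (1)

note 3 onset = 3b = 1730.769ms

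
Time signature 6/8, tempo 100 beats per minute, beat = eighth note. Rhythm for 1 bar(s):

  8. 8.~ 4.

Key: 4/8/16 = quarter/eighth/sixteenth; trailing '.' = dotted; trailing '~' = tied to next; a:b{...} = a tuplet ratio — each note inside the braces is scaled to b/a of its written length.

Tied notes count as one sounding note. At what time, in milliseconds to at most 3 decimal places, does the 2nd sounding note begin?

note 2 onset = 3/2b = 900.0ms

1. 0.0ms @ 0 + 900.0ms (3/2)
2. 900.0ms @ 3/2 + 2700.0ms (9/2)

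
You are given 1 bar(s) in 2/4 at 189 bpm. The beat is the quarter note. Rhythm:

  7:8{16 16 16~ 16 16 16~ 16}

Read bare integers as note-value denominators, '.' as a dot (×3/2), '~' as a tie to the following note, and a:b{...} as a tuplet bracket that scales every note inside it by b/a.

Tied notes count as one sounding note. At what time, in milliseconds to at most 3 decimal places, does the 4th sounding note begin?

note 4 onset = 8/7b = 362.812ms

1. 0.0ms @ 0 + 90.703ms (2/7)
2. 90.703ms @ 2/7 + 90.703ms (2/7)
3. 181.406ms @ 4/7 + 181.406ms (4/7)
4. 362.812ms @ 8/7 + 90.703ms (2/7)
5. 453.515ms @ 10/7 + 181.406ms (4/7)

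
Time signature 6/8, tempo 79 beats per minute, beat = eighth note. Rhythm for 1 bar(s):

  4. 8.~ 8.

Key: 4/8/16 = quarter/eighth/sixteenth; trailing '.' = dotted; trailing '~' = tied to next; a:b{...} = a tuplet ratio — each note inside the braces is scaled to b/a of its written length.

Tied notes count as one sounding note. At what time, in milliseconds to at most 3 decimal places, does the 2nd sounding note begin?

note 2 onset = 3b = 2278.481ms

1. 0.0ms @ 0 + 2278.481ms (3)
2. 2278.481ms @ 3 + 2278.481ms (3)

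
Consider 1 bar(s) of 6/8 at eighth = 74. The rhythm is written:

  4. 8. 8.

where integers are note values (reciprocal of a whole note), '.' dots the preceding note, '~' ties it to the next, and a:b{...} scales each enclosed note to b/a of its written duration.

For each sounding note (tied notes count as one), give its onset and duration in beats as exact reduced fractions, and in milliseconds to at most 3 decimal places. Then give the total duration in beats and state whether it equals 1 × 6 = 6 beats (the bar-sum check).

1) 0.0ms=0b +2432.432ms=3b
2) 2432.432ms=3b +1216.216ms=3/2b
3) 3648.649ms=9/2b +1216.216ms=3/2b
Σ=6b of 6 (74bpm 6/8) — PASS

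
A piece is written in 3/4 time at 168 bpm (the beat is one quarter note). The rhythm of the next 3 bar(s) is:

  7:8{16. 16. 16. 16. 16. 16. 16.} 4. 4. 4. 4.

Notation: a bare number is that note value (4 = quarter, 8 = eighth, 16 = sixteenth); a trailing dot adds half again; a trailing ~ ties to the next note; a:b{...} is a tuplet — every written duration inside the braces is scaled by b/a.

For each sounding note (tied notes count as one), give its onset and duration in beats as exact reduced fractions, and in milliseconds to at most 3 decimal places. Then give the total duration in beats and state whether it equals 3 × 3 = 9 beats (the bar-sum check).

1) 0.0ms=0b +153.061ms=3/7b
2) 153.061ms=3/7b +153.061ms=3/7b
3) 306.122ms=6/7b +153.061ms=3/7b
4) 459.184ms=9/7b +153.061ms=3/7b
5) 612.245ms=12/7b +153.061ms=3/7b
6) 765.306ms=15/7b +153.061ms=3/7b
7) 918.367ms=18/7b +153.061ms=3/7b
8) 1071.429ms=3b +535.714ms=3/2b
9) 1607.143ms=9/2b +535.714ms=3/2b
10) 2142.857ms=6b +535.714ms=3/2b
11) 2678.571ms=15/2b +535.714ms=3/2b
Σ=9b of 9 (168bpm 3/4) — PASS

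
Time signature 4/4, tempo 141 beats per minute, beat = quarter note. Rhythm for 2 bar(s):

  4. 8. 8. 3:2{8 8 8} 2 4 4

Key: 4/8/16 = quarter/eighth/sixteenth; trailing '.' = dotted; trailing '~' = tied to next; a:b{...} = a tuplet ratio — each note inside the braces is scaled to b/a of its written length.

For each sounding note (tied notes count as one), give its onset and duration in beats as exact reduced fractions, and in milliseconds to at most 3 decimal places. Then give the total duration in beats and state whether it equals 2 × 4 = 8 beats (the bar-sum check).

1) 0.0ms=0b +638.298ms=3/2b
2) 638.298ms=3/2b +319.149ms=3/4b
3) 957.447ms=9/4b +319.149ms=3/4b
4) 1276.596ms=3b +141.844ms=1/3b
5) 1418.44ms=10/3b +141.844ms=1/3b
6) 1560.284ms=11/3b +141.844ms=1/3b
7) 1702.128ms=4b +851.064ms=2b
8) 2553.191ms=6b +425.532ms=1b
9) 2978.723ms=7b +425.532ms=1b
Σ=8b of 8 (141bpm 4/4) — PASS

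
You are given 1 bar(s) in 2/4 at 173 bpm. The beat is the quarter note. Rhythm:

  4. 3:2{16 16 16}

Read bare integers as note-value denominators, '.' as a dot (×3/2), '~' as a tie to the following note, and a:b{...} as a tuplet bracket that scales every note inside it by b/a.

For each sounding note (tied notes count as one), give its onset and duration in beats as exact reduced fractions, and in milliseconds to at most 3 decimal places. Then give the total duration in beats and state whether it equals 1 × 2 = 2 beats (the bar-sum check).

1) 0.0ms=0b +520.231ms=3/2b
2) 520.231ms=3/2b +57.803ms=1/6b
3) 578.035ms=5/3b +57.803ms=1/6b
4) 635.838ms=11/6b +57.803ms=1/6b
Σ=2b of 2 (173bpm 2/4) — PASS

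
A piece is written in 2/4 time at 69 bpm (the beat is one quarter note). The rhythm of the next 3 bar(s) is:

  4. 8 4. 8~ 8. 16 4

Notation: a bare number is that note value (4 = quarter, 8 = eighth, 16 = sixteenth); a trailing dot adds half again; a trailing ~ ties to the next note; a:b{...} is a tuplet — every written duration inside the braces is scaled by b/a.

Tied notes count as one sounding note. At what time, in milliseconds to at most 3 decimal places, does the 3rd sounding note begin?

note 3 onset = 2b = 1739.13ms

1. 0.0ms @ 0 + 1304.348ms (3/2)
2. 1304.348ms @ 3/2 + 434.783ms (1/2)
3. 1739.13ms @ 2 + 1304.348ms (3/2)
4. 3043.478ms @ 7/2 + 1086.957ms (5/4)
5. 4130.435ms @ 19/4 + 217.391ms (1/4)
6. 4347.826ms @ 5 + 869.565ms (1)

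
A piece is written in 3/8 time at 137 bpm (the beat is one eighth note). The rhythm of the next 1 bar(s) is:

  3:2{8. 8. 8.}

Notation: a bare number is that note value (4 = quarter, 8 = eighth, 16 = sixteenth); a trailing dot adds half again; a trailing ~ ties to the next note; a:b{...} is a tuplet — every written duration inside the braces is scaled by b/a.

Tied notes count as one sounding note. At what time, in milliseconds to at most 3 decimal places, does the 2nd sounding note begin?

1. 0.0ms @ 0 + 437.956ms (1)
2. 437.956ms @ 1 + 437.956ms (1)
3. 875.912ms @ 2 + 437.956ms (1)

note 2 onset = 1b = 437.956ms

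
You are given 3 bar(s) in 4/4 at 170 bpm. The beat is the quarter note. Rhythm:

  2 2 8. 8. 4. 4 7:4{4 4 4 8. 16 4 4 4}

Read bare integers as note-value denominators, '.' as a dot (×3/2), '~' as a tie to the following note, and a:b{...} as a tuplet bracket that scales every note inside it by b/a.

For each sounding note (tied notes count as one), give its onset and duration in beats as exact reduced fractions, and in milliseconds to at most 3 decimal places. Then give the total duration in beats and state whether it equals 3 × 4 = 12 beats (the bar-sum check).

1) 0.0ms=0b +705.882ms=2b
2) 705.882ms=2b +705.882ms=2b
3) 1411.765ms=4b +264.706ms=3/4b
4) 1676.471ms=19/4b +264.706ms=3/4b
5) 1941.176ms=11/2b +529.412ms=3/2b
6) 2470.588ms=7b +352.941ms=1b
7) 2823.529ms=8b +201.681ms=4/7b
8) 3025.21ms=60/7b +201.681ms=4/7b
9) 3226.891ms=64/7b +201.681ms=4/7b
10) 3428.571ms=68/7b +151.261ms=3/7b
11) 3579.832ms=71/7b +50.42ms=1/7b
12) 3630.252ms=72/7b +201.681ms=4/7b
13) 3831.933ms=76/7b +201.681ms=4/7b
14) 4033.613ms=80/7b +201.681ms=4/7b
Σ=12b of 12 (170bpm 4/4) — PASS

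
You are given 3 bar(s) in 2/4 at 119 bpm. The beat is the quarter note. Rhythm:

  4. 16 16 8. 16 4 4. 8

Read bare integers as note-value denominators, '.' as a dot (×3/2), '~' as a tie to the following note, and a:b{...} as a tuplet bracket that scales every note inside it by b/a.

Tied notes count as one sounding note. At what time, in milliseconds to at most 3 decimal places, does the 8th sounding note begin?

1. 0.0ms @ 0 + 756.303ms (3/2)
2. 756.303ms @ 3/2 + 126.05ms (1/4)
3. 882.353ms @ 7/4 + 126.05ms (1/4)
4. 1008.403ms @ 2 + 378.151ms (3/4)
5. 1386.555ms @ 11/4 + 126.05ms (1/4)
6. 1512.605ms @ 3 + 504.202ms (1)
7. 2016.807ms @ 4 + 756.303ms (3/2)
8. 2773.109ms @ 11/2 + 252.101ms (1/2)

note 8 onset = 11/2b = 2773.109ms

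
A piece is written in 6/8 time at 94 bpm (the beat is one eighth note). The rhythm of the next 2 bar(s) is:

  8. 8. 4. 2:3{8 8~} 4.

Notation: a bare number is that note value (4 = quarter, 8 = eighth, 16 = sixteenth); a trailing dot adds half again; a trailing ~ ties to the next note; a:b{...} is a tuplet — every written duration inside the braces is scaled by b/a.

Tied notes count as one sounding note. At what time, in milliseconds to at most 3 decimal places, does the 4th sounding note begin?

note 4 onset = 6b = 3829.787ms

1. 0.0ms @ 0 + 957.447ms (3/2)
2. 957.447ms @ 3/2 + 957.447ms (3/2)
3. 1914.894ms @ 3 + 1914.894ms (3)
4. 3829.787ms @ 6 + 957.447ms (3/2)
5. 4787.234ms @ 15/2 + 2872.34ms (9/2)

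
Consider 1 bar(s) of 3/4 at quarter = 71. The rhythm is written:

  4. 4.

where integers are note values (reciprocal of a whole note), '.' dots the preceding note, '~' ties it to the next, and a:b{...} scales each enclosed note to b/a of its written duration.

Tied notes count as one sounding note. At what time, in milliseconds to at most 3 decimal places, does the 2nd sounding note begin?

note 2 onset = 3/2b = 1267.606ms

1. 0.0ms @ 0 + 1267.606ms (3/2)
2. 1267.606ms @ 3/2 + 1267.606ms (3/2)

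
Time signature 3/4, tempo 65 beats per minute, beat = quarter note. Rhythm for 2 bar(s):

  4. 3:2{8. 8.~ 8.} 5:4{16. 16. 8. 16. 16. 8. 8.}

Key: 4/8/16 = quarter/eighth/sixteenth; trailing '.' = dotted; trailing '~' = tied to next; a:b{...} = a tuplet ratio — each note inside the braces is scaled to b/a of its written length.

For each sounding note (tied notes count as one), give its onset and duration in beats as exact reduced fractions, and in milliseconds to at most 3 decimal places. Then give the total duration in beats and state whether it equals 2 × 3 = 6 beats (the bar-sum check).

1) 0.0ms=0b +1384.615ms=3/2b
2) 1384.615ms=3/2b +461.538ms=1/2b
3) 1846.154ms=2b +923.077ms=1b
4) 2769.231ms=3b +276.923ms=3/10b
5) 3046.154ms=33/10b +276.923ms=3/10b
6) 3323.077ms=18/5b +553.846ms=3/5b
7) 3876.923ms=21/5b +276.923ms=3/10b
8) 4153.846ms=9/2b +276.923ms=3/10b
9) 4430.769ms=24/5b +553.846ms=3/5b
10) 4984.615ms=27/5b +553.846ms=3/5b
Σ=6b of 6 (65bpm 3/4) — PASS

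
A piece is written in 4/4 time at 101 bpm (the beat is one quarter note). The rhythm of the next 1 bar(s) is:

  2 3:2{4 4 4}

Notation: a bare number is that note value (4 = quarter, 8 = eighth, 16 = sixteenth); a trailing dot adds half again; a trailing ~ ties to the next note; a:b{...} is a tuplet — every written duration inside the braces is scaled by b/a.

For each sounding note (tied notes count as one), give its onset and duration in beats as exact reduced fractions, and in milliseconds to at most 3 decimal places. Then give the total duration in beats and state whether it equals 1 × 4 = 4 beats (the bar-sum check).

1) 0.0ms=0b +1188.119ms=2b
2) 1188.119ms=2b +396.04ms=2/3b
3) 1584.158ms=8/3b +396.04ms=2/3b
4) 1980.198ms=10/3b +396.04ms=2/3b
Σ=4b of 4 (101bpm 4/4) — PASS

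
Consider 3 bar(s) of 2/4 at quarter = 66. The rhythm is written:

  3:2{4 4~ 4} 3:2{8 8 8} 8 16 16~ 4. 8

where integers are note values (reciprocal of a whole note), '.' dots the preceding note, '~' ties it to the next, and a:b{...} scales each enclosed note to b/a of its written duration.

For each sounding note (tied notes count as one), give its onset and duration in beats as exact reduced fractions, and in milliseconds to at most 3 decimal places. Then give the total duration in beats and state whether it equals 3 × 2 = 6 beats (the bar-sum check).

1) 0.0ms=0b +606.061ms=2/3b
2) 606.061ms=2/3b +1212.121ms=4/3b
3) 1818.182ms=2b +303.03ms=1/3b
4) 2121.212ms=7/3b +303.03ms=1/3b
5) 2424.242ms=8/3b +303.03ms=1/3b
6) 2727.273ms=3b +454.545ms=1/2b
7) 3181.818ms=7/2b +227.273ms=1/4b
8) 3409.091ms=15/4b +1590.909ms=7/4b
9) 5000.0ms=11/2b +454.545ms=1/2b
Σ=6b of 6 (66bpm 2/4) — PASS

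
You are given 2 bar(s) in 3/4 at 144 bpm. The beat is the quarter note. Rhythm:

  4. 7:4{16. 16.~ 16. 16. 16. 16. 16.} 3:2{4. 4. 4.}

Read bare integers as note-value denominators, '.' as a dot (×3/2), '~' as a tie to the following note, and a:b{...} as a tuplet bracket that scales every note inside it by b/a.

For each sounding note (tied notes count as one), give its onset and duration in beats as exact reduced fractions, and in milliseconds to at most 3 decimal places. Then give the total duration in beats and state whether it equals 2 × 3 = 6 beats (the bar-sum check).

1) 0.0ms=0b +625.0ms=3/2b
2) 625.0ms=3/2b +89.286ms=3/14b
3) 714.286ms=12/7b +178.571ms=3/7b
4) 892.857ms=15/7b +89.286ms=3/14b
5) 982.143ms=33/14b +89.286ms=3/14b
6) 1071.429ms=18/7b +89.286ms=3/14b
7) 1160.714ms=39/14b +89.286ms=3/14b
8) 1250.0ms=3b +416.667ms=1b
9) 1666.667ms=4b +416.667ms=1b
10) 2083.333ms=5b +416.667ms=1b
Σ=6b of 6 (144bpm 3/4) — PASS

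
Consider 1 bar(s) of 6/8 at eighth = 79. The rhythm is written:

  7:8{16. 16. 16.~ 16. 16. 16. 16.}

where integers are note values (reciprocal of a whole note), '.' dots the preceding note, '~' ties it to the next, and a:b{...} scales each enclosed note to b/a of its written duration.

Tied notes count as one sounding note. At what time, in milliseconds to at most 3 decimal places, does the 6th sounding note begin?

note 6 onset = 36/7b = 3905.967ms

1. 0.0ms @ 0 + 650.995ms (6/7)
2. 650.995ms @ 6/7 + 650.995ms (6/7)
3. 1301.989ms @ 12/7 + 1301.989ms (12/7)
4. 2603.978ms @ 24/7 + 650.995ms (6/7)
5. 3254.973ms @ 30/7 + 650.995ms (6/7)
6. 3905.967ms @ 36/7 + 650.995ms (6/7)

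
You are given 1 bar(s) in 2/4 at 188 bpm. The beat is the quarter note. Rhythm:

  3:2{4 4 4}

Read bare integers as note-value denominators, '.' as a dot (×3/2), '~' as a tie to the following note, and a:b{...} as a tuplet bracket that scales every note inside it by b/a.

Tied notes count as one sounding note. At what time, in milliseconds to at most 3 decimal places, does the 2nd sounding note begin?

note 2 onset = 2/3b = 212.766ms

1. 0.0ms @ 0 + 212.766ms (2/3)
2. 212.766ms @ 2/3 + 212.766ms (2/3)
3. 425.532ms @ 4/3 + 212.766ms (2/3)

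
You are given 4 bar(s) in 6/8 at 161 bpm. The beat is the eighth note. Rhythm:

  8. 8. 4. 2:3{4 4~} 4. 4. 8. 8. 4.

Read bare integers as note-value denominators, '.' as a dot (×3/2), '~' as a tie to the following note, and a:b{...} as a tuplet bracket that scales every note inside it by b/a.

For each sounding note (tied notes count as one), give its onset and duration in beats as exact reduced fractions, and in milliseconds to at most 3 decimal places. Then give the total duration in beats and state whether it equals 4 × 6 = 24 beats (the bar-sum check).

1) 0.0ms=0b +559.006ms=3/2b
2) 559.006ms=3/2b +559.006ms=3/2b
3) 1118.012ms=3b +1118.012ms=3b
4) 2236.025ms=6b +1118.012ms=3b
5) 3354.037ms=9b +2236.025ms=6b
6) 5590.062ms=15b +1118.012ms=3b
7) 6708.075ms=18b +559.006ms=3/2b
8) 7267.081ms=39/2b +559.006ms=3/2b
9) 7826.087ms=21b +1118.012ms=3b
Σ=24b of 24 (161bpm 6/8) — PASS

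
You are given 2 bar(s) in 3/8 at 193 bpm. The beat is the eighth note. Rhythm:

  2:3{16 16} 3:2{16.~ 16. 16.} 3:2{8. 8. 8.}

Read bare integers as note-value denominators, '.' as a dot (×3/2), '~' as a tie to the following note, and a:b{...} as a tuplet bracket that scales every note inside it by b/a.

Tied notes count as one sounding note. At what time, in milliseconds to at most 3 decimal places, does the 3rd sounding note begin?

1. 0.0ms @ 0 + 233.161ms (3/4)
2. 233.161ms @ 3/4 + 233.161ms (3/4)
3. 466.321ms @ 3/2 + 310.881ms (1)
4. 777.202ms @ 5/2 + 155.44ms (1/2)
5. 932.642ms @ 3 + 310.881ms (1)
6. 1243.523ms @ 4 + 310.881ms (1)
7. 1554.404ms @ 5 + 310.881ms (1)

note 3 onset = 3/2b = 466.321ms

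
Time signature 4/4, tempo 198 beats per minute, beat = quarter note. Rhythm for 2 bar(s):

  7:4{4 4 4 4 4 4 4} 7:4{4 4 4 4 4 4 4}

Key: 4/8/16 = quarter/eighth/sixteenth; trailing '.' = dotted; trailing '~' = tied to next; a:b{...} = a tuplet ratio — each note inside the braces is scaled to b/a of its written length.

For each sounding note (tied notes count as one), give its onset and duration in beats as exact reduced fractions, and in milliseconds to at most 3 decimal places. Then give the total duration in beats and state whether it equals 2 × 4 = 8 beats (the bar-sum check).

1) 0.0ms=0b +173.16ms=4/7b
2) 173.16ms=4/7b +173.16ms=4/7b
3) 346.32ms=8/7b +173.16ms=4/7b
4) 519.481ms=12/7b +173.16ms=4/7b
5) 692.641ms=16/7b +173.16ms=4/7b
6) 865.801ms=20/7b +173.16ms=4/7b
7) 1038.961ms=24/7b +173.16ms=4/7b
8) 1212.121ms=4b +173.16ms=4/7b
9) 1385.281ms=32/7b +173.16ms=4/7b
10) 1558.442ms=36/7b +173.16ms=4/7b
11) 1731.602ms=40/7b +173.16ms=4/7b
12) 1904.762ms=44/7b +173.16ms=4/7b
13) 2077.922ms=48/7b +173.16ms=4/7b
14) 2251.082ms=52/7b +173.16ms=4/7b
Σ=8b of 8 (198bpm 4/4) — PASS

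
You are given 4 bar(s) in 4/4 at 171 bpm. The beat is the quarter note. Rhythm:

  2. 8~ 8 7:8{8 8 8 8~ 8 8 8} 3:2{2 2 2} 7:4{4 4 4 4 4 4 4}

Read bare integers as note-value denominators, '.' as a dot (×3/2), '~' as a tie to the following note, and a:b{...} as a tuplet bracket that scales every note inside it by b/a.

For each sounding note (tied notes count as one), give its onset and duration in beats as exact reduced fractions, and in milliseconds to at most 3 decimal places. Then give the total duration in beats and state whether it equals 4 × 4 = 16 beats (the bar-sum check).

1) 0.0ms=0b +1052.632ms=3b
2) 1052.632ms=3b +350.877ms=1b
3) 1403.509ms=4b +200.501ms=4/7b
4) 1604.01ms=32/7b +200.501ms=4/7b
5) 1804.511ms=36/7b +200.501ms=4/7b
6) 2005.013ms=40/7b +401.003ms=8/7b
7) 2406.015ms=48/7b +200.501ms=4/7b
8) 2606.516ms=52/7b +200.501ms=4/7b
9) 2807.018ms=8b +467.836ms=4/3b
10) 3274.854ms=28/3b +467.836ms=4/3b
11) 3742.69ms=32/3b +467.836ms=4/3b
12) 4210.526ms=12b +200.501ms=4/7b
13) 4411.028ms=88/7b +200.501ms=4/7b
14) 4611.529ms=92/7b +200.501ms=4/7b
15) 4812.03ms=96/7b +200.501ms=4/7b
16) 5012.531ms=100/7b +200.501ms=4/7b
17) 5213.033ms=104/7b +200.501ms=4/7b
18) 5413.534ms=108/7b +200.501ms=4/7b
Σ=16b of 16 (171bpm 4/4) — PASS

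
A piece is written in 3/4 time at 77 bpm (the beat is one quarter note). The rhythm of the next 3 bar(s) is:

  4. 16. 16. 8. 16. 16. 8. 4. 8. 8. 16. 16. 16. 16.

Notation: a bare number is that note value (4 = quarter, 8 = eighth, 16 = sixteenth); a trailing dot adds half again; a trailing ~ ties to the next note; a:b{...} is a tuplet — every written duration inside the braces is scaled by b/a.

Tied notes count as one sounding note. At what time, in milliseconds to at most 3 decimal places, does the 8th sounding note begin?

note 8 onset = 9/2b = 3506.494ms

1. 0.0ms @ 0 + 1168.831ms (3/2)
2. 1168.831ms @ 3/2 + 292.208ms (3/8)
3. 1461.039ms @ 15/8 + 292.208ms (3/8)
4. 1753.247ms @ 9/4 + 584.416ms (3/4)
5. 2337.662ms @ 3 + 292.208ms (3/8)
6. 2629.87ms @ 27/8 + 292.208ms (3/8)
7. 2922.078ms @ 15/4 + 584.416ms (3/4)
8. 3506.494ms @ 9/2 + 1168.831ms (3/2)
9. 4675.325ms @ 6 + 584.416ms (3/4)
10. 5259.74ms @ 27/4 + 584.416ms (3/4)
11. 5844.156ms @ 15/2 + 292.208ms (3/8)
12. 6136.364ms @ 63/8 + 292.208ms (3/8)
13. 6428.571ms @ 33/4 + 292.208ms (3/8)
14. 6720.779ms @ 69/8 + 292.208ms (3/8)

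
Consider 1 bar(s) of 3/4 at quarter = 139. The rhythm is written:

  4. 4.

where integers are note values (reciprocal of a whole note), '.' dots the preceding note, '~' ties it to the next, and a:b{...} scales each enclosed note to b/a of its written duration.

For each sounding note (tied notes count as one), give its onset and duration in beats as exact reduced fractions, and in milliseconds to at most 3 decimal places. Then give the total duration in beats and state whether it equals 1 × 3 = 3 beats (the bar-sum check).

1) 0.0ms=0b +647.482ms=3/2b
2) 647.482ms=3/2b +647.482ms=3/2b
Σ=3b of 3 (139bpm 3/4) — PASS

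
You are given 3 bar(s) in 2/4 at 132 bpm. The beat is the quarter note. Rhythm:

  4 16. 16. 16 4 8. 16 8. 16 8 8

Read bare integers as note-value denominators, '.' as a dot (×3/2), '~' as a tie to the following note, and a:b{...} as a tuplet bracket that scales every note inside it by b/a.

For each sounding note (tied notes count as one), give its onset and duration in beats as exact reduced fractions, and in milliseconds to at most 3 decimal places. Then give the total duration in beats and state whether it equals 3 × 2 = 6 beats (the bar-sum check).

1) 0.0ms=0b +454.545ms=1b
2) 454.545ms=1b +170.455ms=3/8b
3) 625.0ms=11/8b +170.455ms=3/8b
4) 795.455ms=7/4b +113.636ms=1/4b
5) 909.091ms=2b +454.545ms=1b
6) 1363.636ms=3b +340.909ms=3/4b
7) 1704.545ms=15/4b +113.636ms=1/4b
8) 1818.182ms=4b +340.909ms=3/4b
9) 2159.091ms=19/4b +113.636ms=1/4b
10) 2272.727ms=5b +227.273ms=1/2b
11) 2500.0ms=11/2b +227.273ms=1/2b
Σ=6b of 6 (132bpm 2/4) — PASS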